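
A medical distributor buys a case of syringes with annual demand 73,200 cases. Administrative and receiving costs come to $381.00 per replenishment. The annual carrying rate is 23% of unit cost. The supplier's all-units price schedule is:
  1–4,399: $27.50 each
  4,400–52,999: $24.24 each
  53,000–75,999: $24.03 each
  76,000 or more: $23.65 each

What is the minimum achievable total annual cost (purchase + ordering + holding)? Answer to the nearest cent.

TC* ≈ $1,792,971.89

Holding cost per unit per year at price C is H = 0.23·C.
Candidates are each tier's EOQ (if it falls in that tier) and each price-break quantity.
EOQ at $27.50 = 2969.6 (feasible in tier 1): TC = 73,200×$27.50 + (73,200/2969.6)×381 + (2969.6/2)×0.23×$27.50 = $2,031,782.93.
EOQ at $24.24 = 3163.0 < 4400, so use break Q=4400: TC = 73,200×$24.24 + (73,200/4400.0)×381 + (4400.0/2)×0.23×$24.24 = $1,792,971.89.
EOQ at $24.03 = 3176.8 < 53000, so use break Q=53000: TC = 73,200×$24.03 + (73,200/53000.0)×381 + (53000.0/2)×0.23×$24.03 = $1,905,985.06.
EOQ at $23.65 = 3202.2 < 76000, so use break Q=76000: TC = 73,200×$23.65 + (73,200/76000.0)×381 + (76000.0/2)×0.23×$23.65 = $1,938,247.96.
Lowest total cost among the candidates is at Q = 4400.0.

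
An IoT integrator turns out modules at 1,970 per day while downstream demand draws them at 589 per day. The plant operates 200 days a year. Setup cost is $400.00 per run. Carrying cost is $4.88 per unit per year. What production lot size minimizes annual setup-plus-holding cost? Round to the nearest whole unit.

Q* ≈ 5,249 modules

Annual demand D = 589 × 200 = 117,800.
Production build-up factor (1 − d/p) = 1 − 589/1,970 = 0.7010.
Q* = √(2DS / (H(1 − d/p))) = √(2 × 117,800 × 400 / (4.88 × 0.7010)).
= √(94,240,000 / 3.421) ≈ 5248.606.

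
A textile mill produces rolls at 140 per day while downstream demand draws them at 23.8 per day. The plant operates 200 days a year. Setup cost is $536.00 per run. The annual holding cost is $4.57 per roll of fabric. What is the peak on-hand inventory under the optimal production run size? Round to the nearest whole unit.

Annual demand D = 23.8 × 200 = 4,760.
Production build-up factor (1 − d/p) = 1 − 23.8/140 = 0.8300.
Q* = √(2DS / (H(1 − d/p))) = √(2 × 4,760 × 536 / (4.57 × 0.8300)).
= √(5,102,720 / 3.7931) ≈ 1159.855.
Maximum inventory = Q*(1 − d/p) = 1159.855 × 0.8300 ≈ 962.680.

I_max ≈ 963 rolls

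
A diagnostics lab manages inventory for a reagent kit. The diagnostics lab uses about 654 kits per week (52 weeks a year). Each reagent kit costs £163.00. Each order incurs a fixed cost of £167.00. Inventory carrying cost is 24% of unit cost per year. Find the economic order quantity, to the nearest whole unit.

Annual demand D = 654 × 52 = 34,008.
Holding cost H = 0.24 × £163.00 = £39.1200 per unit per year.
EOQ = √(2DS / H) = √(2 × 34,008 × 167 / 39.12).
= √(11,358,672 / 39.12) = √290,354.6012 ≈ 538.846.

Q* ≈ 539 kits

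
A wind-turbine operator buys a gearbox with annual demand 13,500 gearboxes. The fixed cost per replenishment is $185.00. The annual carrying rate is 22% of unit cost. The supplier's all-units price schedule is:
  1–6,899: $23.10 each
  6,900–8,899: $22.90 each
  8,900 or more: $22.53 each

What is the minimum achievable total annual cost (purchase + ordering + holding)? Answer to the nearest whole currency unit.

TC* ≈ $316,888

Holding cost per unit per year at price C is H = 0.22·C.
For each price level, check whether its EOQ is feasible; otherwise the best quantity at that price is the breakpoint.
EOQ at $23.10 = 991.4 (feasible in tier 1): TC = 13,500×$23.10 + (13,500/991.4)×185 + (991.4/2)×0.22×$23.10 = $316,888.31.
EOQ at $22.90 = 995.7 < 6900, so use break Q=6900: TC = 13,500×$22.90 + (13,500/6900.0)×185 + (6900.0/2)×0.22×$22.90 = $326,893.06.
EOQ at $22.53 = 1003.9 < 8900, so use break Q=8900: TC = 13,500×$22.53 + (13,500/8900.0)×185 + (8900.0/2)×0.22×$22.53 = $326,492.49.
Lowest total cost among the candidates is at Q = 991.4.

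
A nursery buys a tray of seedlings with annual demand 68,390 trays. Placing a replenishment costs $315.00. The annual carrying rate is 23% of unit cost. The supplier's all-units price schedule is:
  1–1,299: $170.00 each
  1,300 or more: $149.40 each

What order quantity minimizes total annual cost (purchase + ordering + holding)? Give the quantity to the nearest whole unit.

Q* ≈ 1,300 trays

Holding cost per unit per year at price C is H = 0.23·C.
Candidates are each tier's EOQ (if it falls in that tier) and each price-break quantity.
EOQ at $170.00 = 1049.7 (feasible in tier 1): TC = 68,390×$170.00 + (68,390/1049.7)×315 + (1049.7/2)×0.23×$170.00 = $11,667,344.50.
EOQ at $149.40 = 1119.8 < 1300, so use break Q=1300: TC = 68,390×$149.40 + (68,390/1300.0)×315 + (1300.0/2)×0.23×$149.40 = $10,256,372.72.
Lowest total cost is $10,256,372.72 at Q = 1300.0.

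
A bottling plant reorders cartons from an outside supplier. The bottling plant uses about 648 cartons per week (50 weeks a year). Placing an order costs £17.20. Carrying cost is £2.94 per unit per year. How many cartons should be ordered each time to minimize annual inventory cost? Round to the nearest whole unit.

Q* ≈ 616 cartons

Annual demand D = 648 × 50 = 32,400.
EOQ = √(2DS / H) = √(2 × 32,400 × 17.2 / 2.94).
= √(1,114,560 / 2.94) = √379,102.0408 ≈ 615.713.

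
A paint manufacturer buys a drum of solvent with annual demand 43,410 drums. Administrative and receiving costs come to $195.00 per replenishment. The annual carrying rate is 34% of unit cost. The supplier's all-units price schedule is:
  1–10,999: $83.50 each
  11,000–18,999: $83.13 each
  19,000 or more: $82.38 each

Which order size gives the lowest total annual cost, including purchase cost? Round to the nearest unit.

Holding cost per unit per year at price C is H = 0.34·C.
Candidates are each tier's EOQ (if it falls in that tier) and each price-break quantity.
EOQ at $83.50 = 772.2 (feasible in tier 1): TC = 43,410×$83.50 + (43,410/772.2)×195 + (772.2/2)×0.34×$83.50 = $3,646,658.50.
EOQ at $83.13 = 773.9 < 11000, so use break Q=11000: TC = 43,410×$83.13 + (43,410/11000.0)×195 + (11000.0/2)×0.34×$83.13 = $3,764,895.94.
EOQ at $82.38 = 777.5 < 19000, so use break Q=19000: TC = 43,410×$82.38 + (43,410/19000.0)×195 + (19000.0/2)×0.34×$82.38 = $3,842,648.72.
Lowest total cost is $3,646,658.50 at Q = 772.2.

Q* ≈ 772 drums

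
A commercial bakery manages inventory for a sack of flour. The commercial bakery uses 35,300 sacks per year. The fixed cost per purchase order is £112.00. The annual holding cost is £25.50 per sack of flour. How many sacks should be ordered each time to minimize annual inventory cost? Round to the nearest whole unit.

EOQ = √(2DS / H) = √(2 × 35,300 × 112 / 25.5).
= √(7,907,200 / 25.5) = √310,086.2745 ≈ 556.854.

Q* ≈ 557 sacks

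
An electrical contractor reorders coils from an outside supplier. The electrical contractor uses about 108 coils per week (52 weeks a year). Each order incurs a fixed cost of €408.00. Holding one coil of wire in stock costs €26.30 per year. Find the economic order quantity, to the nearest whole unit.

Q* ≈ 417 coils

Annual demand D = 108 × 52 = 5,616.
EOQ = √(2DS / H) = √(2 × 5,616 × 408 / 26.3).
= √(4,582,656 / 26.3) = √174,245.4753 ≈ 417.427.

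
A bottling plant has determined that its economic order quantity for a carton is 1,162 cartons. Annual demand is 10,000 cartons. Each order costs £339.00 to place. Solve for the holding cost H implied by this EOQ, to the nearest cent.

Squaring Q* = √(2DS/H) gives Q*² = 2DS/H.
From Q* = √(2DS/H): H = 2DS / Q*² = 2 × 10,000 × 339 / 1,162² = 5.0213.

H ≈ £5.02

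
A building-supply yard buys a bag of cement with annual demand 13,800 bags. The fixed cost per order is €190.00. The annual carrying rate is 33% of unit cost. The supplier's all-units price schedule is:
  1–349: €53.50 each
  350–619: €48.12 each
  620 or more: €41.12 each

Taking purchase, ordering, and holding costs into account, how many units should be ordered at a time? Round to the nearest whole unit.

Q* ≈ 622 bags

Holding cost per unit per year at price C is H = 0.33·C.
Evaluate total cost at each tier's feasible EOQ or, if the EOQ is below the tier, at the tier's minimum quantity.
Tier 1 (€53.50): EOQ = 545.0 exceeds tier's upper bound 349, so this tier is dominated.
EOQ at €48.12 = 574.7 (feasible in tier 2): TC = 13,800×€48.12 + (13,800/574.7)×190 + (574.7/2)×0.33×€48.12 = €673,181.38.
EOQ at €41.12 = 621.7 (feasible in tier 3): TC = 13,800×€41.12 + (13,800/621.7)×190 + (621.7/2)×0.33×€41.12 = €575,891.58.
Lowest total cost is €575,891.58 at Q = 621.7.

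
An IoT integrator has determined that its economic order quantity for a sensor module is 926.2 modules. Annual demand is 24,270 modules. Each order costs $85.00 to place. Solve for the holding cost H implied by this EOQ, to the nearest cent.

H ≈ $4.81

Squaring Q* = √(2DS/H) gives Q*² = 2DS/H.
From Q* = √(2DS/H): H = 2DS / Q*² = 2 × 24,270 × 85 / 926.2² = 4.8096.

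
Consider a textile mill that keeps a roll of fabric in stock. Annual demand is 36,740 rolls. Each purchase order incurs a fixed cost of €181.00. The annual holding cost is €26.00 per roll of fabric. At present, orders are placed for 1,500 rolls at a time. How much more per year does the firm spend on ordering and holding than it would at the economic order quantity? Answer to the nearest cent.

Extra cost ≈ €5,337.68 per year

EOQ = √(2DS/H) = √(2 × 36,740 × 181 / 26) ≈ 715.22.
Cost at Q* = (D/Q*)S + (Q*/2)H = √(2DSH) ≈ €18,595.61.
Cost at Q = 1,500: (36,740/1,500)×181 + (1,500/2)×26 = €4,433.29 + €19,500.00 = €23,933.29.
Excess = €23,933.29 − €18,595.61 = €5,337.68.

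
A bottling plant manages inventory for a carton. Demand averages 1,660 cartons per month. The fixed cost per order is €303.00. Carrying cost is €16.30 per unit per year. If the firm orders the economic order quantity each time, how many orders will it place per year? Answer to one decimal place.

N ≈ 23.1 orders per year

Annual demand D = 1,660 × 12 = 19,920.
EOQ = √(2DS/H) = √(2 × 19,920 × 303 / 16.3) ≈ 860.57.
Orders per year = D / Q* = 19,920 / 860.57 ≈ 23.147.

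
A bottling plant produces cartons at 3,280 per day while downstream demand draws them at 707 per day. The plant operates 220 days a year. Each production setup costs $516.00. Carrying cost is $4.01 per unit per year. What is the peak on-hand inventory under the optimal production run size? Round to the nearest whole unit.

I_max ≈ 5,604 cartons

Annual demand D = 707 × 220 = 155,540.
Production build-up factor (1 − d/p) = 1 − 707/3,280 = 0.7845.
Q* = √(2DS / (H(1 − d/p))) = √(2 × 155,540 × 516 / (4.01 × 0.7845)).
= √(160,517,280 / 3.1456) ≈ 7143.413.
Maximum inventory = Q*(1 − d/p) = 7143.413 × 0.7845 ≈ 5603.659.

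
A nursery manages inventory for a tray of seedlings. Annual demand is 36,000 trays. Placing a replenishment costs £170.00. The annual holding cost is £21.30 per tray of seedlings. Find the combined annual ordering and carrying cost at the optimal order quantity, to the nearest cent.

TC* ≈ £16,146.58

EOQ = √(2DS/H) = √(2 × 36,000 × 170 / 21.3) ≈ 758.06.
At the optimum the two cost components are equal, so total cost = 2·(Q*/2)H = Q*·H.
Minimum total = √(2DSH) = √(2 × 36,000 × 170 × 21.3) ≈ 16146.579.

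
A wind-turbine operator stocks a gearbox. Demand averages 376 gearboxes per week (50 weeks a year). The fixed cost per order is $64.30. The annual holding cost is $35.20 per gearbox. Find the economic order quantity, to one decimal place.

Annual demand D = 376 × 50 = 18,800.
EOQ = √(2DS / H) = √(2 × 18,800 × 64.3 / 35.2).
= √(2,417,680 / 35.2) = √68,684.0909 ≈ 262.076.

Q* ≈ 262.1 gearboxes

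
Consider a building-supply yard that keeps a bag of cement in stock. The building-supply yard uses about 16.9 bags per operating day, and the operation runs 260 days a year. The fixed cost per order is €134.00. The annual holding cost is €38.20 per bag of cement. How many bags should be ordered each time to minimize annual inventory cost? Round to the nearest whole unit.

Q* ≈ 176 bags

Annual demand D = 16.9 × 260 = 4,394.
EOQ = √(2DS / H) = √(2 × 4,394 × 134 / 38.2).
= √(1,177,592 / 38.2) = √30,827.0157 ≈ 175.576.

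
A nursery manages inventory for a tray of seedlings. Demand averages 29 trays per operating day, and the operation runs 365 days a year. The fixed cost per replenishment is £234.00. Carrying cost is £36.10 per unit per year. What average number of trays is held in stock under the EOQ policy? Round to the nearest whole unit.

Annual demand D = 29 × 365 = 10,585.
Q* = √(2DS/H) = √(2 × 10,585 × 234 / 36.1) ≈ 370.44.
Average inventory = Q*/2 ≈ 370.44 / 2 = 185.219.

Average inventory ≈ 185 trays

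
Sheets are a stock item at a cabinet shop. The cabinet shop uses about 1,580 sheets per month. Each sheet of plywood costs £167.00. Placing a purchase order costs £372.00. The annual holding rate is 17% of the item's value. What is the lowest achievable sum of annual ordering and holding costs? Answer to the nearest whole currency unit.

TC* ≈ £20,012

Annual demand D = 1,580 × 12 = 18,960.
Holding cost H = 0.17 × £167.00 = £28.3900 per unit per year.
EOQ = √(2DS/H) = √(2 × 18,960 × 372 / 28.39) ≈ 704.89.
At Q*, ordering cost (D/Q*)S equals holding cost (Q*/2)H, each = √(DSH/2).
Minimum total = √(2DSH) = √(2 × 18,960 × 372 × 28.39) ≈ 20011.900.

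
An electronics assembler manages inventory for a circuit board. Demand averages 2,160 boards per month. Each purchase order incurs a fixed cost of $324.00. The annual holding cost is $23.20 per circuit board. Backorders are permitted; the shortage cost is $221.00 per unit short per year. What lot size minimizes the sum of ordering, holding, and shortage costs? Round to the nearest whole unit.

Q* ≈ 894 boards

Annual demand D = 2,160 × 12 = 25,920.
With planned backorders, Q* = √(2DS/H) · √((H+B)/B).
√(2DS/H) = √(2 × 25,920 × 324 / 23.2) = 850.866.
√((H+B)/B) = √((23.2+221)/221) = 1.0512.
Q* ≈ 894.412.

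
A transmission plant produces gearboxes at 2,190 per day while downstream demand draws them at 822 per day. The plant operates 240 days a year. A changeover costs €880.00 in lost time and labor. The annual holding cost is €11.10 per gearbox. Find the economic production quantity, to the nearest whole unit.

Annual demand D = 822 × 240 = 197,280.
Production build-up factor (1 − d/p) = 1 − 822/2,190 = 0.6247.
Q* = √(2DS / (H(1 − d/p))) = √(2 × 197,280 × 880 / (11.1 × 0.6247)).
= √(347,212,800 / 6.9337) ≈ 7076.449.

Q* ≈ 7,076 gearboxes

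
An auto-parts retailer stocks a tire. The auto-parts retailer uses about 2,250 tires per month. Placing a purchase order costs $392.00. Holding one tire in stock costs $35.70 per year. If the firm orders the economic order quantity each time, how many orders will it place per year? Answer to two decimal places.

Annual demand D = 2,250 × 12 = 27,000.
EOQ = √(2DS/H) = √(2 × 27,000 × 392 / 35.7) ≈ 770.03.
Orders per year = D / Q* = 27,000 / 770.03 ≈ 35.064.

N ≈ 35.06 orders per year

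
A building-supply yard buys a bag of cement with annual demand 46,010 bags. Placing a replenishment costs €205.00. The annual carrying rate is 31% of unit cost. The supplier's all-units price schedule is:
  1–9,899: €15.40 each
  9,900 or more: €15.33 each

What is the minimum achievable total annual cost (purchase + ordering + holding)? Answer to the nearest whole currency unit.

Holding cost per unit per year at price C is H = 0.31·C.
For each price level, check whether its EOQ is feasible; otherwise the best quantity at that price is the breakpoint.
EOQ at €15.40 = 1987.8 (feasible in tier 1): TC = 46,010×€15.40 + (46,010/1987.8)×205 + (1987.8/2)×0.31×€15.40 = €718,043.85.
EOQ at €15.33 = 1992.4 < 9900, so use break Q=9900: TC = 46,010×€15.33 + (46,010/9900.0)×205 + (9900.0/2)×0.31×€15.33 = €729,809.92.
Lowest total cost among the candidates is at Q = 1987.8.

TC* ≈ €718,044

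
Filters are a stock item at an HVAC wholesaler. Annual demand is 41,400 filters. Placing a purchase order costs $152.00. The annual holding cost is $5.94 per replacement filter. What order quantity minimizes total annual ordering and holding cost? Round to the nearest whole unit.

EOQ = √(2DS / H) = √(2 × 41,400 × 152 / 5.94).
= √(12,585,600 / 5.94) = √2,118,787.8788 ≈ 1455.606.

Q* ≈ 1,456 filters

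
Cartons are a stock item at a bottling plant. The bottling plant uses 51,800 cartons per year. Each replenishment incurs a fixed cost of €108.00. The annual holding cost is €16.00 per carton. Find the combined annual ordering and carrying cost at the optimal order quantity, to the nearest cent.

EOQ = √(2DS/H) = √(2 × 51,800 × 108 / 16) ≈ 836.24.
At Q*, ordering cost (D/Q*)S equals holding cost (Q*/2)H, each = √(DSH/2).
Minimum total = √(2DSH) = √(2 × 51,800 × 108 × 16) ≈ 13379.865.

TC* ≈ €13,379.87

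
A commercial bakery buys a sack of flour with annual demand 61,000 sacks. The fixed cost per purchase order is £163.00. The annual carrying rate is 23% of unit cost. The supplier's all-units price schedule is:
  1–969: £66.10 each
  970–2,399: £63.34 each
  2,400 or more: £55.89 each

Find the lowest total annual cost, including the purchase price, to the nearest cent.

Holding cost per unit per year at price C is H = 0.23·C.
For each price level, check whether its EOQ is feasible; otherwise the best quantity at that price is the breakpoint.
Tier 1 (£66.10): EOQ = 1143.7 exceeds tier's upper bound 969, so this tier is dominated.
EOQ at £63.34 = 1168.3 (feasible in tier 2): TC = 61,000×£63.34 + (61,000/1168.3)×163 + (1168.3/2)×0.23×£63.34 = £3,880,760.67.
EOQ at £55.89 = 1243.8 < 2400, so use break Q=2400: TC = 61,000×£55.89 + (61,000/2400.0)×163 + (2400.0/2)×0.23×£55.89 = £3,428,858.56.
Lowest total cost among the candidates is at Q = 2400.0.

TC* ≈ £3,428,858.56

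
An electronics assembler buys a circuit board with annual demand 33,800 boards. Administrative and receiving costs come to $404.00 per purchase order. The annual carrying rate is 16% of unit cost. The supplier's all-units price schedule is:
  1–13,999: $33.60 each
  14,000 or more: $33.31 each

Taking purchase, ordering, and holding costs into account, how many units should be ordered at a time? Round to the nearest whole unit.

Holding cost per unit per year at price C is H = 0.16·C.
For each price level, check whether its EOQ is feasible; otherwise the best quantity at that price is the breakpoint.
EOQ at $33.60 = 2253.9 (feasible in tier 1): TC = 33,800×$33.60 + (33,800/2253.9)×404 + (2253.9/2)×0.16×$33.60 = $1,147,796.96.
EOQ at $33.31 = 2263.7 < 14000, so use break Q=14000: TC = 33,800×$33.31 + (33,800/14000.0)×404 + (14000.0/2)×0.16×$33.31 = $1,164,160.57.
Lowest total cost is $1,147,796.96 at Q = 2253.9.

Q* ≈ 2,254 boards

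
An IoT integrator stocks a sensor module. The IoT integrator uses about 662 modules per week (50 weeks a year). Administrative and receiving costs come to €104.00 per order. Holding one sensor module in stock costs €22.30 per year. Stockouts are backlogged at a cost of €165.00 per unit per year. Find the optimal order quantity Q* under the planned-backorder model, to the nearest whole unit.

Annual demand D = 662 × 50 = 33,100.
With planned backorders, Q* = √(2DS/H) · √((H+B)/B).
√(2DS/H) = √(2 × 33,100 × 104 / 22.3) = 555.640.
√((H+B)/B) = √((22.3+165)/165) = 1.0654.
Q* ≈ 591.998.

Q* ≈ 592 modules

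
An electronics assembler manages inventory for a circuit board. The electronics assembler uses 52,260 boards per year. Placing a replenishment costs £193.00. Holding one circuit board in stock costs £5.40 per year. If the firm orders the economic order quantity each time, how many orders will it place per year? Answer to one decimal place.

EOQ = √(2DS/H) = √(2 × 52,260 × 193 / 5.4) ≈ 1932.78.
Orders per year = D / Q* = 52,260 / 1932.78 ≈ 27.039.

N ≈ 27.0 orders per year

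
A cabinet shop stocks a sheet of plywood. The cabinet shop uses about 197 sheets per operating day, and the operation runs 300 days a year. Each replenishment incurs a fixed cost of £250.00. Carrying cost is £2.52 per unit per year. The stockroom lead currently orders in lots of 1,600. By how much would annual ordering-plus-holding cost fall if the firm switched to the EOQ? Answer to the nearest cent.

Extra cost ≈ £2,621.01 per year

Annual demand D = 197 × 300 = 59,100.
EOQ = √(2DS/H) = √(2 × 59,100 × 250 / 2.52) ≈ 3424.35.
Cost at Q* = (D/Q*)S + (Q*/2)H = √(2DSH) ≈ £8,629.37.
Cost at Q = 1,600: (59,100/1,600)×250 + (1,600/2)×2.52 = £9,234.38 + £2,016.00 = £11,250.38.
Excess = £11,250.38 − £8,629.37 = £2,621.01.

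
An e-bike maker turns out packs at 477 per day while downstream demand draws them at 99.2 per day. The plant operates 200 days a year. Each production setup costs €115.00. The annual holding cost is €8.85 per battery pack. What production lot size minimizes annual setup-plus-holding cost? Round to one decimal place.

Q* ≈ 806.8 packs

Annual demand D = 99.2 × 200 = 19,840.
Production build-up factor (1 − d/p) = 1 − 99.2/477 = 0.7920.
Q* = √(2DS / (H(1 − d/p))) = √(2 × 19,840 × 115 / (8.85 × 0.7920)).
= √(4,563,200 / 7.0095) ≈ 806.847.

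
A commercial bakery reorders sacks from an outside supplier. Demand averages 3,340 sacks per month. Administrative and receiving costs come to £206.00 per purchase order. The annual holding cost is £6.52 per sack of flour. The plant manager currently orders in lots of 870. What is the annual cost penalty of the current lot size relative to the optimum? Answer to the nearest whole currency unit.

Extra cost ≈ £1,950 per year

Annual demand D = 3,340 × 12 = 40,080.
EOQ = √(2DS/H) = √(2 × 40,080 × 206 / 6.52) ≈ 1591.43.
Cost at Q* = (D/Q*)S + (Q*/2)H = √(2DSH) ≈ £10,376.15.
Cost at Q = 870: (40,080/870)×206 + (870/2)×6.52 = £9,490.21 + £2,836.20 = £12,326.41.
Excess = £12,326.41 − £10,376.15 = £1,950.26.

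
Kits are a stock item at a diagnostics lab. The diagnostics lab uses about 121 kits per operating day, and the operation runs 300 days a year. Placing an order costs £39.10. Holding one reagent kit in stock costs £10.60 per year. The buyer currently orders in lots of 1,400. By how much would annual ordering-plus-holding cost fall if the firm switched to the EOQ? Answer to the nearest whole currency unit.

Extra cost ≈ £2,948 per year

Annual demand D = 121 × 300 = 36,300.
EOQ = √(2DS/H) = √(2 × 36,300 × 39.1 / 10.6) ≈ 517.49.
Cost at Q* = (D/Q*)S + (Q*/2)H = √(2DSH) ≈ £5,485.42.
Cost at Q = 1,400: (36,300/1,400)×39.1 + (1,400/2)×10.6 = £1,013.81 + £7,420.00 = £8,433.81.
Excess = £8,433.81 − £5,485.42 = £2,948.39.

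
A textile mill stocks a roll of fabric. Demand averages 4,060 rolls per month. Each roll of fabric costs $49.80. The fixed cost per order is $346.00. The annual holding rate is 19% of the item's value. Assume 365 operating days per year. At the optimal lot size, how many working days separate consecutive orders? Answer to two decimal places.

T ≈ 14.14 days

Annual demand D = 4,060 × 12 = 48,720.
Holding cost H = 0.19 × $49.80 = $9.4620 per unit per year.
Q* = √(2DS/H) = √(2 × 48,720 × 346 / 9.462) ≈ 1887.62.
Cycle time = Q*/D × 365 = 1887.62 / 48,720 × 365 ≈ 14.142 days.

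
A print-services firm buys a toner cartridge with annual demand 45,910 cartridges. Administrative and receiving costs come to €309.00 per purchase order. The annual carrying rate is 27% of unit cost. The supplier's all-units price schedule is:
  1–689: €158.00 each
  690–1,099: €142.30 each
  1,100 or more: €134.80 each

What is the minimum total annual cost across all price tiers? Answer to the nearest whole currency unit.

Holding cost per unit per year at price C is H = 0.27·C.
Candidates are each tier's EOQ (if it falls in that tier) and each price-break quantity.
Tier 1 (€158.00): EOQ = 815.5 exceeds tier's upper bound 689, so this tier is dominated.
EOQ at €142.30 = 859.3 (feasible in tier 2): TC = 45,910×€142.30 + (45,910/859.3)×309 + (859.3/2)×0.27×€142.30 = €6,566,009.59.
EOQ at €134.80 = 882.9 < 1100, so use break Q=1100: TC = 45,910×€134.80 + (45,910/1100.0)×309 + (1100.0/2)×0.27×€134.80 = €6,221,582.34.
Lowest total cost among the candidates is at Q = 1100.0.

TC* ≈ €6,221,582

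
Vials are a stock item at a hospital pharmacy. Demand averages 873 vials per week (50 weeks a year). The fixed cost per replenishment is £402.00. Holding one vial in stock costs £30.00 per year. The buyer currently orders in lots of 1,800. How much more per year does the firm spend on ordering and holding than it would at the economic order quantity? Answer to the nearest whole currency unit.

Extra cost ≈ £4,301 per year

Annual demand D = 873 × 50 = 43,650.
EOQ = √(2DS/H) = √(2 × 43,650 × 402 / 30) ≈ 1081.58.
Cost at Q* = (D/Q*)S + (Q*/2)H = √(2DSH) ≈ £32,447.47.
Cost at Q = 1,800: (43,650/1,800)×402 + (1,800/2)×30 = £9,748.50 + £27,000.00 = £36,748.50.
Excess = £36,748.50 − £32,447.47 = £4,301.03.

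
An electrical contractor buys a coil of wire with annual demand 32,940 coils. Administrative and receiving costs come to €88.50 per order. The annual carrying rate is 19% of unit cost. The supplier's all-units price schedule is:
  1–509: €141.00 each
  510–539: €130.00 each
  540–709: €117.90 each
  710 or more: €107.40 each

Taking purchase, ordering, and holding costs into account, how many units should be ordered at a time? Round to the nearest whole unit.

Q* ≈ 710 coils

Holding cost per unit per year at price C is H = 0.19·C.
Evaluate total cost at each tier's feasible EOQ or, if the EOQ is below the tier, at the tier's minimum quantity.
EOQ at €141.00 = 466.5 (feasible in tier 1): TC = 32,940×€141.00 + (32,940/466.5)×88.5 + (466.5/2)×0.19×€141.00 = €4,657,037.84.
EOQ at €130.00 = 485.8 < 510, so use break Q=510: TC = 32,940×€130.00 + (32,940/510.0)×88.5 + (510.0/2)×0.19×€130.00 = €4,294,214.56.
EOQ at €117.90 = 510.2 < 540, so use break Q=540: TC = 32,940×€117.90 + (32,940/540.0)×88.5 + (540.0/2)×0.19×€117.90 = €3,895,072.77.
EOQ at €107.40 = 534.5 < 710, so use break Q=710: TC = 32,940×€107.40 + (32,940/710.0)×88.5 + (710.0/2)×0.19×€107.40 = €3,549,106.03.
Lowest total cost is €3,549,106.03 at Q = 710.0.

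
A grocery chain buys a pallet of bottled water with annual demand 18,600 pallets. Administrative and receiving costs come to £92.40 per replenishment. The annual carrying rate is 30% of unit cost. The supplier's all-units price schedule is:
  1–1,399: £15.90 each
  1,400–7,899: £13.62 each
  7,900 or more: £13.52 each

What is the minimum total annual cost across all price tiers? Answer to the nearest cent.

TC* ≈ £257,419.80

Holding cost per unit per year at price C is H = 0.30·C.
Candidates are each tier's EOQ (if it falls in that tier) and each price-break quantity.
EOQ at £15.90 = 848.9 (feasible in tier 1): TC = 18,600×£15.90 + (18,600/848.9)×92.4 + (848.9/2)×0.30×£15.90 = £299,789.18.
EOQ at £13.62 = 917.2 < 1400, so use break Q=1400: TC = 18,600×£13.62 + (18,600/1400.0)×92.4 + (1400.0/2)×0.30×£13.62 = £257,419.80.
EOQ at £13.52 = 920.6 < 7900, so use break Q=7900: TC = 18,600×£13.52 + (18,600/7900.0)×92.4 + (7900.0/2)×0.30×£13.52 = £267,710.75.
Lowest total cost among the candidates is at Q = 1400.0.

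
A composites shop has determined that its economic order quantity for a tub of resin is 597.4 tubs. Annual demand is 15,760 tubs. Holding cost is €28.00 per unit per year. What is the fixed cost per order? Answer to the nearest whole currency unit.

The basic EOQ model gives Q* = √(2DS/H); rearrange for the unknown.
From Q* = √(2DS/H): S = Q*²H / (2D) = 597.4² × 28 / (2 × 15,760) = 317.0314.

S ≈ €317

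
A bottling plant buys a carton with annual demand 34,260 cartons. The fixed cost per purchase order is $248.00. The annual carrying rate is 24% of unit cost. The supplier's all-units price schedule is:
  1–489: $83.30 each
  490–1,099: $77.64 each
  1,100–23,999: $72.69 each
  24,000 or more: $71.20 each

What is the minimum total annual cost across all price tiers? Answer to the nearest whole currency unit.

TC* ≈ $2,507,679

Holding cost per unit per year at price C is H = 0.24·C.
For each price level, check whether its EOQ is feasible; otherwise the best quantity at that price is the breakpoint.
Tier 1 ($83.30): EOQ = 921.9 exceeds tier's upper bound 489, so this tier is dominated.
EOQ at $77.64 = 955.0 (feasible in tier 2): TC = 34,260×$77.64 + (34,260/955.0)×248 + (955.0/2)×0.24×$77.64 = $2,677,740.78.
EOQ at $72.69 = 986.9 < 1100, so use break Q=1100: TC = 34,260×$72.69 + (34,260/1100.0)×248 + (1100.0/2)×0.24×$72.69 = $2,507,678.55.
EOQ at $71.20 = 997.2 < 24000, so use break Q=24000: TC = 34,260×$71.20 + (34,260/24000.0)×248 + (24000.0/2)×0.24×$71.20 = $2,644,722.02.
Lowest total cost among the candidates is at Q = 1100.0.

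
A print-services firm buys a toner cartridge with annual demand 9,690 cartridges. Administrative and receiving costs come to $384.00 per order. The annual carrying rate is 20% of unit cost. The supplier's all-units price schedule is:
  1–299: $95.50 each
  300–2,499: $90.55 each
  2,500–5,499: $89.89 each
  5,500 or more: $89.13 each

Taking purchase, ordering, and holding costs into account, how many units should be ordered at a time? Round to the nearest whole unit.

Q* ≈ 641 cartridges

Holding cost per unit per year at price C is H = 0.20·C.
For each price level, check whether its EOQ is feasible; otherwise the best quantity at that price is the breakpoint.
Tier 1 ($95.50): EOQ = 624.2 exceeds tier's upper bound 299, so this tier is dominated.
EOQ at $90.55 = 641.0 (feasible in tier 2): TC = 9,690×$90.55 + (9,690/641.0)×384 + (641.0/2)×0.20×$90.55 = $889,038.68.
EOQ at $89.89 = 643.4 < 2500, so use break Q=2500: TC = 9,690×$89.89 + (9,690/2500.0)×384 + (2500.0/2)×0.20×$89.89 = $894,994.98.
EOQ at $89.13 = 646.1 < 5500, so use break Q=5500: TC = 9,690×$89.13 + (9,690/5500.0)×384 + (5500.0/2)×0.20×$89.13 = $913,367.74.
Lowest total cost is $889,038.68 at Q = 641.0.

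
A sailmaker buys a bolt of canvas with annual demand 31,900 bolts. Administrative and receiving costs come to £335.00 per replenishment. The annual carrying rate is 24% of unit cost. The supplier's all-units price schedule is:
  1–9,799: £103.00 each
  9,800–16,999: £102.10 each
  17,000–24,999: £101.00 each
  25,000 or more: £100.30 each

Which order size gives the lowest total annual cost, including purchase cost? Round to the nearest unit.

Q* ≈ 930 bolts

Holding cost per unit per year at price C is H = 0.24·C.
Evaluate total cost at each tier's feasible EOQ or, if the EOQ is below the tier, at the tier's minimum quantity.
EOQ at £103.00 = 929.8 (feasible in tier 1): TC = 31,900×£103.00 + (31,900/929.8)×335 + (929.8/2)×0.24×£103.00 = £3,308,685.66.
EOQ at £102.10 = 933.9 < 9800, so use break Q=9800: TC = 31,900×£102.10 + (31,900/9800.0)×335 + (9800.0/2)×0.24×£102.10 = £3,378,150.06.
EOQ at £101.00 = 939.0 < 17000, so use break Q=17000: TC = 31,900×£101.00 + (31,900/17000.0)×335 + (17000.0/2)×0.24×£101.00 = £3,428,568.62.
EOQ at £100.30 = 942.3 < 25000, so use break Q=25000: TC = 31,900×£100.30 + (31,900/25000.0)×335 + (25000.0/2)×0.24×£100.30 = £3,500,897.46.
Lowest total cost is £3,308,685.66 at Q = 929.8.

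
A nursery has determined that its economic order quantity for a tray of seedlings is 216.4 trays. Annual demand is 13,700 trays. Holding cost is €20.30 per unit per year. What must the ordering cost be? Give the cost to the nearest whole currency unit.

S ≈ €35

Invert the EOQ relation Q*² = 2DS/H.
From Q* = √(2DS/H): S = Q*²H / (2D) = 216.4² × 20.3 / (2 × 13,700) = 34.6944.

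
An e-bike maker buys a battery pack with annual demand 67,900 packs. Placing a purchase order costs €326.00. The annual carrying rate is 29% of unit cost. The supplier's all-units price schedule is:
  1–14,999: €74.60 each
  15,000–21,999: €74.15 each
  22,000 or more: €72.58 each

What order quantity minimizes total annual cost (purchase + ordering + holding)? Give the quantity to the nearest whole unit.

Holding cost per unit per year at price C is H = 0.29·C.
For each price level, check whether its EOQ is feasible; otherwise the best quantity at that price is the breakpoint.
EOQ at €74.60 = 1430.5 (feasible in tier 1): TC = 67,900×€74.60 + (67,900/1430.5)×326 + (1430.5/2)×0.29×€74.60 = €5,096,287.61.
EOQ at €74.15 = 1434.8 < 15000, so use break Q=15000: TC = 67,900×€74.15 + (67,900/15000.0)×326 + (15000.0/2)×0.29×€74.15 = €5,197,536.94.
EOQ at €72.58 = 1450.3 < 22000, so use break Q=22000: TC = 67,900×€72.58 + (67,900/22000.0)×326 + (22000.0/2)×0.29×€72.58 = €5,160,718.35.
Lowest total cost is €5,096,287.61 at Q = 1430.5.

Q* ≈ 1,431 packs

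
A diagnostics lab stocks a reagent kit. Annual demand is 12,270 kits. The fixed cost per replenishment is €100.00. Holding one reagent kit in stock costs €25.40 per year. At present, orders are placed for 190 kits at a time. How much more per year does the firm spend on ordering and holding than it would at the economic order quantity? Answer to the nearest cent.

Extra cost ≈ €975.86 per year

EOQ = √(2DS/H) = √(2 × 12,270 × 100 / 25.4) ≈ 310.83.
Cost at Q* = (D/Q*)S + (Q*/2)H = √(2DSH) ≈ €7,895.04.
Cost at Q = 190: (12,270/190)×100 + (190/2)×25.4 = €6,457.89 + €2,413.00 = €8,870.89.
Excess = €8,870.89 − €7,895.04 = €975.86.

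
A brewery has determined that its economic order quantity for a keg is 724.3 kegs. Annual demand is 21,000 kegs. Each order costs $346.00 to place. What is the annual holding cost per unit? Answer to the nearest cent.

H ≈ $27.70

Squaring Q* = √(2DS/H) gives Q*² = 2DS/H.
From Q* = √(2DS/H): H = 2DS / Q*² = 2 × 21,000 × 346 / 724.3² = 27.7006.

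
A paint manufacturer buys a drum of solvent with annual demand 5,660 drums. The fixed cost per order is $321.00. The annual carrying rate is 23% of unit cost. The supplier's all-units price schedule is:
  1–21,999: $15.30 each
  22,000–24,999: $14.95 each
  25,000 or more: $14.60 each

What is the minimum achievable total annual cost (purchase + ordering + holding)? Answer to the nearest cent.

TC* ≈ $90,173.90

Holding cost per unit per year at price C is H = 0.23·C.
Evaluate total cost at each tier's feasible EOQ or, if the EOQ is below the tier, at the tier's minimum quantity.
EOQ at $15.30 = 1016.2 (feasible in tier 1): TC = 5,660×$15.30 + (5,660/1016.2)×321 + (1016.2/2)×0.23×$15.30 = $90,173.90.
EOQ at $14.95 = 1028.0 < 22000, so use break Q=22000: TC = 5,660×$14.95 + (5,660/22000.0)×321 + (22000.0/2)×0.23×$14.95 = $122,523.08.
EOQ at $14.60 = 1040.2 < 25000, so use break Q=25000: TC = 5,660×$14.60 + (5,660/25000.0)×321 + (25000.0/2)×0.23×$14.60 = $124,683.67.
Lowest total cost among the candidates is at Q = 1016.2.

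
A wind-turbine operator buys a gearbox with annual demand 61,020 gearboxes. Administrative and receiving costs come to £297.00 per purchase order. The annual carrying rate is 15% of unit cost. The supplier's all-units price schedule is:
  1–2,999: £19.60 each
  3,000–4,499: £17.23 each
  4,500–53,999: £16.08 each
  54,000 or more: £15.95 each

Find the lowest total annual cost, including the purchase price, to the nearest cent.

Holding cost per unit per year at price C is H = 0.15·C.
Candidates are each tier's EOQ (if it falls in that tier) and each price-break quantity.
Tier 1 (£19.60): EOQ = 3511.2 exceeds tier's upper bound 2999, so this tier is dominated.
EOQ at £17.23 = 3744.9 (feasible in tier 2): TC = 61,020×£17.23 + (61,020/3744.9)×297 + (3744.9/2)×0.15×£17.23 = £1,061,053.31.
EOQ at £16.08 = 3876.5 < 4500, so use break Q=4500: TC = 61,020×£16.08 + (61,020/4500.0)×297 + (4500.0/2)×0.15×£16.08 = £990,655.92.
EOQ at £15.95 = 3892.3 < 54000, so use break Q=54000: TC = 61,020×£15.95 + (61,020/54000.0)×297 + (54000.0/2)×0.15×£15.95 = £1,038,202.11.
Lowest total cost among the candidates is at Q = 4500.0.

TC* ≈ £990,655.92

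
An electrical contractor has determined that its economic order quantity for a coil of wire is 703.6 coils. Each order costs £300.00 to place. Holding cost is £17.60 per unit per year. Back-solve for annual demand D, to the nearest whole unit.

Squaring Q* = √(2DS/H) gives Q*² = 2DS/H.
From Q* = √(2DS/H): D = Q*²H / (2S) = 703.6² × 17.6 / (2 × 300) = 14521.553.

D ≈ 14,522 coils per year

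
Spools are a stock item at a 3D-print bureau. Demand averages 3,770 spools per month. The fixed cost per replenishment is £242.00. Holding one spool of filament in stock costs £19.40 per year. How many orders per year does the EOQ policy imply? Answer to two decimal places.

N ≈ 42.58 orders per year

Annual demand D = 3,770 × 12 = 45,240.
Q* = √(2DS/H) = √(2 × 45,240 × 242 / 19.4) ≈ 1062.39.
Orders per year = D / Q* = 45,240 / 1062.39 ≈ 42.583.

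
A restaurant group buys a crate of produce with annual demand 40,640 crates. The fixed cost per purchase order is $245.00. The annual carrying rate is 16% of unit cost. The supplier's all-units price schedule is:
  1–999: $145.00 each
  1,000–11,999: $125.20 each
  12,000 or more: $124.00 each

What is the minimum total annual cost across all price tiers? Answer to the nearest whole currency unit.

TC* ≈ $5,108,101

Holding cost per unit per year at price C is H = 0.16·C.
For each price level, check whether its EOQ is feasible; otherwise the best quantity at that price is the breakpoint.
EOQ at $145.00 = 926.5 (feasible in tier 1): TC = 40,640×$145.00 + (40,640/926.5)×245 + (926.5/2)×0.16×$145.00 = $5,914,294.08.
EOQ at $125.20 = 997.0 < 1000, so use break Q=1000: TC = 40,640×$125.20 + (40,640/1000.0)×245 + (1000.0/2)×0.16×$125.20 = $5,108,100.80.
EOQ at $124.00 = 1001.9 < 12000, so use break Q=12000: TC = 40,640×$124.00 + (40,640/12000.0)×245 + (12000.0/2)×0.16×$124.00 = $5,159,229.73.
Lowest total cost among the candidates is at Q = 1000.0.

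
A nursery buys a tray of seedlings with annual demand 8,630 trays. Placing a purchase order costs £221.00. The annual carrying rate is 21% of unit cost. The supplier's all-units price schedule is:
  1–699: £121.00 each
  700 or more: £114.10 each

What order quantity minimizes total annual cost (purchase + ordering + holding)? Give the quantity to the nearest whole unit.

Holding cost per unit per year at price C is H = 0.21·C.
Evaluate total cost at each tier's feasible EOQ or, if the EOQ is below the tier, at the tier's minimum quantity.
EOQ at £121.00 = 387.4 (feasible in tier 1): TC = 8,630×£121.00 + (8,630/387.4)×221 + (387.4/2)×0.21×£121.00 = £1,054,075.07.
EOQ at £114.10 = 399.0 < 700, so use break Q=700: TC = 8,630×£114.10 + (8,630/700.0)×221 + (700.0/2)×0.21×£114.10 = £995,793.96.
Lowest total cost is £995,793.96 at Q = 700.0.

Q* ≈ 700 trays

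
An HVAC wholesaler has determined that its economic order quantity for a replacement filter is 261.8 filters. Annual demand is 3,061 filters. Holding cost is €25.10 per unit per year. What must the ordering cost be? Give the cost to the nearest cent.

Invert the EOQ relation Q*² = 2DS/H.
From Q* = √(2DS/H): S = Q*²H / (2D) = 261.8² × 25.1 / (2 × 3,061) = 281.0086.

S ≈ €281.01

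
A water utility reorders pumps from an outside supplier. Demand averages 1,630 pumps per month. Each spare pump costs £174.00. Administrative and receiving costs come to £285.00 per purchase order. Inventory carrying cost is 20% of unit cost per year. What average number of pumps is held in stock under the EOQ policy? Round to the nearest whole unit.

Annual demand D = 1,630 × 12 = 19,560.
Holding cost H = 0.20 × £174.00 = £34.8000 per unit per year.
The optimal lot size = √(2DS/H) = √(2 × 19,560 × 285 / 34.8) ≈ 566.02.
Average inventory = Q*/2 ≈ 566.02 / 2 = 283.010.

Average inventory ≈ 283 pumps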